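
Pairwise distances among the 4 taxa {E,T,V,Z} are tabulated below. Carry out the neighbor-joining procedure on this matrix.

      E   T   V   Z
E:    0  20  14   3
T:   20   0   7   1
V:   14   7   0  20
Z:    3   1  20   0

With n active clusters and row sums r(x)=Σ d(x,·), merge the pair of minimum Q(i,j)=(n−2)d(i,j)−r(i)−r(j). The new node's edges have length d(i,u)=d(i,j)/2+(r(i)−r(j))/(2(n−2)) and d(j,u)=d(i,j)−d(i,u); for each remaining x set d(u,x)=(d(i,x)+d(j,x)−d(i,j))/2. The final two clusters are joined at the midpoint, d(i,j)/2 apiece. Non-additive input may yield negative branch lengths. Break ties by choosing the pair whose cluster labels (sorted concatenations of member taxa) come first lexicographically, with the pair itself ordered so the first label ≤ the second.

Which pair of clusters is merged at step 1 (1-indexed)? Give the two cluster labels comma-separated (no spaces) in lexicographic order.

E,Z

iteration 1: select E,Z (d=3, Q=-55); attach at lengths (19/4, -7/4); label the merged cluster EZ
  updated: d(EZ,T)=9, d(EZ,V)=31/2
iteration 2: select EZ,T (d=9, Q=-63/2); attach at lengths (35/4, 1/4); label the merged cluster ETZ
  updated: d(ETZ,V)=27/4
iteration 3: select ETZ,V (d=27/4); attach at lengths (27/8, 27/8); label the merged cluster ETVZ
final tree: (((E:19/4,Z:-7/4):35/4,T:1/4):27/8,V:27/8)
total length: 75/4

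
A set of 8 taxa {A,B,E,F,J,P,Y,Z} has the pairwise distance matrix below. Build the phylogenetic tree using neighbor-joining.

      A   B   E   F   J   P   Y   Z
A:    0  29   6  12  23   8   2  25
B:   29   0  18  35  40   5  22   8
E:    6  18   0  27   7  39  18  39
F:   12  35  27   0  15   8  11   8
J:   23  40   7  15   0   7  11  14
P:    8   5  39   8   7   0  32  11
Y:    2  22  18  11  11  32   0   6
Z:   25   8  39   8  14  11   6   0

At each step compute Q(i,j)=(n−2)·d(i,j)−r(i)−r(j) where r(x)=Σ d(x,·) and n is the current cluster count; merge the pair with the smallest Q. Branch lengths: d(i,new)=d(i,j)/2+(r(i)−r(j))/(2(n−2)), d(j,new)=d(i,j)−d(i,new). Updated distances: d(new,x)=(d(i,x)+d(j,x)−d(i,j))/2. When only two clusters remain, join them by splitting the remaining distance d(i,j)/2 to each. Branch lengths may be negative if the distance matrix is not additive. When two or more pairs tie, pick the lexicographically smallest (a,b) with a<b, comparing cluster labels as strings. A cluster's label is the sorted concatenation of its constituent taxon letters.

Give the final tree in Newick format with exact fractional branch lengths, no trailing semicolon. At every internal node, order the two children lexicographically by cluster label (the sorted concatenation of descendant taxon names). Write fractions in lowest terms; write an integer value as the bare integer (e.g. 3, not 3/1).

iteration 1: select B,P (d=5, Q=-237); attach at lengths (77/12, -17/12); label the merged cluster BP
  updated: d(A,BP)=16, d(BP,E)=26, d(BP,F)=19, d(BP,J)=21, d(BP,Y)=49/2, d(BP,Z)=7
iteration 2: select E,J (d=7, Q=-179); attach at lengths (67/10, 3/10); label the merged cluster EJ
  updated: d(A,EJ)=11, d(BP,EJ)=20, d(EJ,F)=35/2, d(EJ,Y)=11, d(EJ,Z)=23
iteration 3: select BP,Z (d=7, Q=-255/2); attach at lengths (91/16, 21/16); label the merged cluster BPZ
  updated: d(A,BPZ)=17, d(BPZ,EJ)=18, d(BPZ,F)=10, d(BPZ,Y)=47/4
iteration 4: select BPZ,F (d=10, Q=-309/4); attach at lengths (145/24, 95/24); label the merged cluster BFPZ
  updated: d(A,BFPZ)=19/2, d(BFPZ,EJ)=51/4, d(BFPZ,Y)=51/8
iteration 5: select A,Y (d=2, Q=-303/8); attach at lengths (57/32, 7/32); label the merged cluster AY
  updated: d(AY,BFPZ)=111/16, d(AY,EJ)=10
iteration 6: select AY,BFPZ (d=111/16, Q=-475/16); attach at lengths (67/32, 155/32); label the merged cluster ABFPYZ
  updated: d(ABFPYZ,EJ)=253/32
iteration 7: select ABFPYZ,EJ (d=253/32); attach at lengths (253/64, 253/64); label the merged cluster ABEFJPYZ
final tree: (((A:57/32,Y:7/32):67/32,(((B:77/12,P:-17/12):91/16,Z:21/16):145/24,F:95/24):155/32):253/64,(E:67/10,J:3/10):253/64)
total length: 1467/32

(((A:57/32,Y:7/32):67/32,(((B:77/12,P:-17/12):91/16,Z:21/16):145/24,F:95/24):155/32):253/64,(E:67/10,J:3/10):253/64)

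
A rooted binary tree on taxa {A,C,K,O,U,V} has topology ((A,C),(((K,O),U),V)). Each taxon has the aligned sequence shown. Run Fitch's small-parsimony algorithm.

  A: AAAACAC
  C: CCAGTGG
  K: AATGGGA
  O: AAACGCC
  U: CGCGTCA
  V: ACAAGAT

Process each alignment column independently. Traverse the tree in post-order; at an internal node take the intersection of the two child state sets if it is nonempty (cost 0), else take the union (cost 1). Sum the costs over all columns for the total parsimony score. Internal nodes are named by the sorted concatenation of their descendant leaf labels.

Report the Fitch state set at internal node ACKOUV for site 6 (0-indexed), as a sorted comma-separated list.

[col 0] AC: children A:{A}, C:{C} ∪→ {A,C}; cost 1
[col 0] KO: children K:{A}, O:{A} ∩→ {A}; cost 0
[col 0] KOU: children KO:{A}, U:{C} ∪→ {A,C}; cost 1
[col 0] KOUV: children KOU:{A,C}, V:{A} ∩→ {A}; cost 0
[col 0] ACKOUV: children AC:{A,C}, KOUV:{A} ∩→ {A}; cost 0
[col 1] AC: children A:{A}, C:{C} ∪→ {A,C}; cost 1
[col 1] KO: children K:{A}, O:{A} ∩→ {A}; cost 0
[col 1] KOU: children KO:{A}, U:{G} ∪→ {A,G}; cost 1
[col 1] KOUV: children KOU:{A,G}, V:{C} ∪→ {A,C,G}; cost 1
[col 1] ACKOUV: children AC:{A,C}, KOUV:{A,C,G} ∩→ {A,C}; cost 0
[col 2] AC: children A:{A}, C:{A} ∩→ {A}; cost 0
[col 2] KO: children K:{T}, O:{A} ∪→ {A,T}; cost 1
[col 2] KOU: children KO:{A,T}, U:{C} ∪→ {A,C,T}; cost 1
[col 2] KOUV: children KOU:{A,C,T}, V:{A} ∩→ {A}; cost 0
[col 2] ACKOUV: children AC:{A}, KOUV:{A} ∩→ {A}; cost 0
[col 3] AC: children A:{A}, C:{G} ∪→ {A,G}; cost 1
[col 3] KO: children K:{G}, O:{C} ∪→ {C,G}; cost 1
[col 3] KOU: children KO:{C,G}, U:{G} ∩→ {G}; cost 0
[col 3] KOUV: children KOU:{G}, V:{A} ∪→ {A,G}; cost 1
[col 3] ACKOUV: children AC:{A,G}, KOUV:{A,G} ∩→ {A,G}; cost 0
[col 4] AC: children A:{C}, C:{T} ∪→ {C,T}; cost 1
[col 4] KO: children K:{G}, O:{G} ∩→ {G}; cost 0
[col 4] KOU: children KO:{G}, U:{T} ∪→ {G,T}; cost 1
[col 4] KOUV: children KOU:{G,T}, V:{G} ∩→ {G}; cost 0
[col 4] ACKOUV: children AC:{C,T}, KOUV:{G} ∪→ {C,G,T}; cost 1
[col 5] AC: children A:{A}, C:{G} ∪→ {A,G}; cost 1
[col 5] KO: children K:{G}, O:{C} ∪→ {C,G}; cost 1
[col 5] KOU: children KO:{C,G}, U:{C} ∩→ {C}; cost 0
[col 5] KOUV: children KOU:{C}, V:{A} ∪→ {A,C}; cost 1
[col 5] ACKOUV: children AC:{A,G}, KOUV:{A,C} ∩→ {A}; cost 0
[col 6] AC: children A:{C}, C:{G} ∪→ {C,G}; cost 1
[col 6] KO: children K:{A}, O:{C} ∪→ {A,C}; cost 1
[col 6] KOU: children KO:{A,C}, U:{A} ∩→ {A}; cost 0
[col 6] KOUV: children KOU:{A}, V:{T} ∪→ {A,T}; cost 1
[col 6] ACKOUV: children AC:{C,G}, KOUV:{A,T} ∪→ {A,C,G,T}; cost 1
per-site changes: [2, 3, 2, 3, 3, 3, 4]; total = 20

A,C,G,T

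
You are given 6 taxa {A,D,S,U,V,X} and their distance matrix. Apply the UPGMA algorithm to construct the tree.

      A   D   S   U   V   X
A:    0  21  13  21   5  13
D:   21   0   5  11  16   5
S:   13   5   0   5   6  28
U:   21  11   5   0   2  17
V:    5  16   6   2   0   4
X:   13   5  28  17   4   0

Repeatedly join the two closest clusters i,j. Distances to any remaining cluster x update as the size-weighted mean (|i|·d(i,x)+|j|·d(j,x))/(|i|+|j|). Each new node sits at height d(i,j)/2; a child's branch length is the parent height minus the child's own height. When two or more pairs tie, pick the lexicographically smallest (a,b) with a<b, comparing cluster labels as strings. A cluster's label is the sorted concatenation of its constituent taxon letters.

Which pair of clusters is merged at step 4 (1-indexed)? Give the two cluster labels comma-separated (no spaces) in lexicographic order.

A,X

iteration 1: select U,V (d=2); attach at lengths (1, 1); label the merged cluster UV
  updated: d(A,UV)=13, d(D,UV)=27/2, d(S,UV)=11/2, d(UV,X)=21/2
iteration 2: select D,S (d=5); attach at lengths (5/2, 5/2); label the merged cluster DS
  updated: d(A,DS)=17, d(DS,UV)=19/2, d(DS,X)=33/2
iteration 3: select DS,UV (d=19/2); attach at lengths (9/4, 15/4); label the merged cluster DSUV
  updated: d(A,DSUV)=15, d(DSUV,X)=27/2
iteration 4: select A,X (d=13); attach at lengths (13/2, 13/2); label the merged cluster AX
  updated: d(AX,DSUV)=57/4
iteration 5: select AX,DSUV (d=57/4); attach at lengths (5/8, 19/8); label the merged cluster ADSUVX
final tree: ((A:13/2,X:13/2):5/8,((D:5/2,S:5/2):9/4,(U:1,V:1):15/4):19/8)
total length: 29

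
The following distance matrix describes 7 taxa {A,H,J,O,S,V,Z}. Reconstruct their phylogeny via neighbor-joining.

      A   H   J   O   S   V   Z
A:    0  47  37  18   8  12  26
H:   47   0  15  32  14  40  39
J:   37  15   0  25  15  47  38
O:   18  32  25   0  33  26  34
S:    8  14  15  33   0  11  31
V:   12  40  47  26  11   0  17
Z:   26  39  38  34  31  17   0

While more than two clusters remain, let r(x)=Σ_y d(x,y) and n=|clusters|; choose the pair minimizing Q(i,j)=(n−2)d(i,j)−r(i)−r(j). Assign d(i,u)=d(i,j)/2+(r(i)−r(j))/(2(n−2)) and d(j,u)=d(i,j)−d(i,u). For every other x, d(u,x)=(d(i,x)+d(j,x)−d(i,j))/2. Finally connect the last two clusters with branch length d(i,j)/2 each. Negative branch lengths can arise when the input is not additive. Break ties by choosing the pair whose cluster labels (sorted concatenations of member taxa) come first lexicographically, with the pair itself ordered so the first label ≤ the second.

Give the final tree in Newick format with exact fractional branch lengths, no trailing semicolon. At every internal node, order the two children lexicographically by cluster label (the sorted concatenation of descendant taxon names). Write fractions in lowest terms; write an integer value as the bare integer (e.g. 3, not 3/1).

1. join H+J (d=15, Q=-289) ⇒ HJ; edges |H|=17/2, |J|=13/2
  updated: d(A,HJ)=69/2, d(HJ,O)=21, d(HJ,S)=7, d(HJ,V)=36, d(HJ,Z)=31
2. join HJ+S (d=7, Q=-383/2) ⇒ HJS; edges |HJ|=135/16, |S|=-23/16
  updated: d(A,HJS)=71/4, d(HJS,O)=47/2, d(HJS,V)=20, d(HJS,Z)=55/2
3. join V+Z (d=17, Q=-257/2) ⇒ VZ; edges |V|=43/12, |Z|=161/12
  updated: d(A,VZ)=21/2, d(HJS,VZ)=61/4, d(O,VZ)=43/2
4. join A+O (d=18, Q=-293/4) ⇒ AO; edges |A|=77/16, |O|=211/16
  updated: d(AO,HJS)=93/8, d(AO,VZ)=7
5. join AO+HJS (d=93/8, Q=-271/8) ⇒ AHJOS; edges |AO|=27/16, |HJS|=159/16
  updated: d(AHJOS,VZ)=85/16
6. join AHJOS+VZ (d=85/16) ⇒ AHJOSVZ; edges |AHJOS|=85/32, |VZ|=85/32
final tree: (((A:77/16,O:211/16):27/16,((H:17/2,J:13/2):135/16,S:-23/16):159/16):85/32,(V:43/12,Z:161/12):85/32)
total length: 1183/16

(((A:77/16,O:211/16):27/16,((H:17/2,J:13/2):135/16,S:-23/16):159/16):85/32,(V:43/12,Z:161/12):85/32)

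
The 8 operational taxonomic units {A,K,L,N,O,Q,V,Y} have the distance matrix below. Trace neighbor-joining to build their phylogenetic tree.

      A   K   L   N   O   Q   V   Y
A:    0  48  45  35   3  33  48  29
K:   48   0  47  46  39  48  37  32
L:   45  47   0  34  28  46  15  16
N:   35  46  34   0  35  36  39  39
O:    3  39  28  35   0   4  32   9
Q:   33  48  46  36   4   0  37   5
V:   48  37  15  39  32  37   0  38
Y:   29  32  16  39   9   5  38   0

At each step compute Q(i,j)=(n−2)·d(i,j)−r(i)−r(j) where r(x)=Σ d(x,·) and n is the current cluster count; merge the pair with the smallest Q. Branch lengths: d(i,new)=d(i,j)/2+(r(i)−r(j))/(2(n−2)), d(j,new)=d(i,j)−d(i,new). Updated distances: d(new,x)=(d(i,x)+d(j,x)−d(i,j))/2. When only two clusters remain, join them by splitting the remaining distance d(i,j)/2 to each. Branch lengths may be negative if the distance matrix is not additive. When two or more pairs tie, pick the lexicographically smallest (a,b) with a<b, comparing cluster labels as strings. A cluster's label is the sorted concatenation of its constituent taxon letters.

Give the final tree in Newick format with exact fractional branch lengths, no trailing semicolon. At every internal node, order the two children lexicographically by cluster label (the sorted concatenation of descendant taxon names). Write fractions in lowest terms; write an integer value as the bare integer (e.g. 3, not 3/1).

1. join L+V (d=15, Q=-387) ⇒ LV; edges |L|=25/4, |V|=35/4
  updated: d(A,LV)=39, d(K,LV)=69/2, d(LV,N)=29, d(LV,O)=45/2, d(LV,Q)=34, d(LV,Y)=39/2
2. join A+O (d=3, Q=-569/2) ⇒ AO; edges |A|=179/20, |O|=-119/20
  updated: d(AO,K)=42, d(AO,LV)=117/4, d(AO,N)=67/2, d(AO,Q)=17, d(AO,Y)=35/2
3. join Q+Y (d=5, Q=-233) ⇒ QY; edges |Q|=47/8, |Y|=-7/8
  updated: d(AO,QY)=59/4, d(K,QY)=75/2, d(LV,QY)=97/4, d(N,QY)=35
4. join AO+QY (d=59/4, Q=-747/4) ⇒ AOQY; edges |AO|=209/24, |QY|=145/24
  updated: d(AOQY,K)=259/8, d(AOQY,LV)=155/8, d(AOQY,N)=215/8
5. join AOQY+K (d=259/8, Q=-507/4) ⇒ AKOQY; edges |AOQY|=61/8, |K|=99/4
  updated: d(AKOQY,LV)=43/4, d(AKOQY,N)=81/4
6. join AKOQY+LV (d=43/4, Q=-60) ⇒ AKLOQVY; edges |AKOQY|=1, |LV|=39/4
  updated: d(AKLOQVY,N)=77/4
7. join AKLOQVY+N (d=77/4) ⇒ AKLNOQVY; edges |AKLOQVY|=77/8, |N|=77/8
final tree: (((((A:179/20,O:-119/20):209/24,(Q:47/8,Y:-7/8):145/24):61/8,K:99/4):1,(L:25/4,V:35/4):39/4):77/8,N:77/8)
total length: 801/8

(((((A:179/20,O:-119/20):209/24,(Q:47/8,Y:-7/8):145/24):61/8,K:99/4):1,(L:25/4,V:35/4):39/4):77/8,N:77/8)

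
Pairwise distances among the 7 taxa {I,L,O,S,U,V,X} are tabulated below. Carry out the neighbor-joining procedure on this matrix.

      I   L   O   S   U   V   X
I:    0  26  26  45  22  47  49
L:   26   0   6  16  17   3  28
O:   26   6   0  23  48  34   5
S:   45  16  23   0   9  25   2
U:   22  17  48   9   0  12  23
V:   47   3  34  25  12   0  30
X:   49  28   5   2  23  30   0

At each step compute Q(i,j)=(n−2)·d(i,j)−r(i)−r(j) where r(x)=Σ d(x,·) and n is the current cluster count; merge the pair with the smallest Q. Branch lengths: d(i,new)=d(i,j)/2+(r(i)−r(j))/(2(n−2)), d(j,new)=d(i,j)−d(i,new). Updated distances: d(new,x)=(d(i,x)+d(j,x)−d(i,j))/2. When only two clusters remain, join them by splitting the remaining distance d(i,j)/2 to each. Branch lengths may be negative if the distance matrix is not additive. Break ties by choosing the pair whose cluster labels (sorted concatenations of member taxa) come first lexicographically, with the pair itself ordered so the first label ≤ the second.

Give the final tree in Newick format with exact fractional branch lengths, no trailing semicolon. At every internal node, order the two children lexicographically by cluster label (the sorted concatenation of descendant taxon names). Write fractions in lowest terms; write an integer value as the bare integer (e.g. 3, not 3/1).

(((I:85/4,U:3/4):51/8,(L:-19/6,V:37/6):53/8):65/16,((O:3,X:2):57/8,S:23/8):65/16)

iteration 1: select O,X (d=5, Q=-254); attach at lengths (3, 2); label the merged cluster OX
  updated: d(I,OX)=35, d(L,OX)=29/2, d(OX,S)=10, d(OX,U)=33, d(OX,V)=59/2
iteration 2: select OX,S (d=10, Q=-187); attach at lengths (57/8, 23/8); label the merged cluster OSX
  updated: d(I,OSX)=35, d(L,OSX)=41/4, d(OSX,U)=16, d(OSX,V)=89/4
iteration 3: select L,V (d=3, Q=-263/2); attach at lengths (-19/6, 37/6); label the merged cluster LV
  updated: d(I,LV)=35, d(LV,OSX)=59/4, d(LV,U)=13
iteration 4: select I,U (d=22, Q=-99); attach at lengths (85/4, 3/4); label the merged cluster IU
  updated: d(IU,LV)=13, d(IU,OSX)=29/2
iteration 5: select IU,LV (d=13, Q=-169/4); attach at lengths (51/8, 53/8); label the merged cluster ILUV
  updated: d(ILUV,OSX)=65/8
iteration 6: select ILUV,OSX (d=65/8); attach at lengths (65/16, 65/16); label the merged cluster ILOSUVX
final tree: (((I:85/4,U:3/4):51/8,(L:-19/6,V:37/6):53/8):65/16,((O:3,X:2):57/8,S:23/8):65/16)
total length: 489/8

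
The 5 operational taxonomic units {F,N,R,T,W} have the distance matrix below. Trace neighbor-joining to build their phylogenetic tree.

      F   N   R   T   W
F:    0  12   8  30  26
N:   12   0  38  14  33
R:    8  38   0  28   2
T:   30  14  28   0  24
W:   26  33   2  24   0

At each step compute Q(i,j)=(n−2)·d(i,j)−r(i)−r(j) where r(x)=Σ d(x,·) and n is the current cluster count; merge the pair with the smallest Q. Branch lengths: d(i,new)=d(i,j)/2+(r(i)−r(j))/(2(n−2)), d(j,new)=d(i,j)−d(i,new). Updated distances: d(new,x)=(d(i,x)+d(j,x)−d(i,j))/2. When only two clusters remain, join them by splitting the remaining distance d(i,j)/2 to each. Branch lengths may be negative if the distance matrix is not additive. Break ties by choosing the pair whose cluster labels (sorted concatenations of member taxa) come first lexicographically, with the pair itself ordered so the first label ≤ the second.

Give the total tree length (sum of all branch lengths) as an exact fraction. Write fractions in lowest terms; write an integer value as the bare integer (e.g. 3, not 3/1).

step 1: merge (R,W) at d=2, Q=-155; branch lengths R→-1/2, W→5/2; new cluster RW
  updated: d(F,RW)=16, d(N,RW)=69/2, d(RW,T)=25
step 2: merge (F,RW) at d=16, Q=-203/2; branch lengths F→29/8, RW→99/8; new cluster FRW
  updated: d(FRW,N)=61/4, d(FRW,T)=39/2
step 3: merge (FRW,N) at d=61/4, Q=-195/4; branch lengths FRW→83/8, N→39/8; new cluster FNRW
  updated: d(FNRW,T)=73/8
step 4: merge (FNRW,T) at d=73/8; branch lengths FNRW→73/16, T→73/16; new cluster FNRTW
final tree: (((F:29/8,(R:-1/2,W:5/2):99/8):83/8,N:39/8):73/16,T:73/16)
total length: 339/8

339/8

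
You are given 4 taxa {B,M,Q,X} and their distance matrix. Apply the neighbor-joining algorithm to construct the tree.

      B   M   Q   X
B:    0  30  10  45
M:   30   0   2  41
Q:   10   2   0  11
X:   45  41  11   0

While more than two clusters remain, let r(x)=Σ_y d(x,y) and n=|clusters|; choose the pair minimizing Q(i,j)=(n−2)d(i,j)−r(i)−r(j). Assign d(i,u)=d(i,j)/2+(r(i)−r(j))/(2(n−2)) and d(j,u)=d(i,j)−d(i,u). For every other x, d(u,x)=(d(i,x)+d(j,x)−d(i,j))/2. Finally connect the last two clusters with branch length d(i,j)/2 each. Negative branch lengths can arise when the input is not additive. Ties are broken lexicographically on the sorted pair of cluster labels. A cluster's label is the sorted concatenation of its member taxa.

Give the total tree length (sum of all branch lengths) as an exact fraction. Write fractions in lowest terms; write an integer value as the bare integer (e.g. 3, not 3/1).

step 1: merge (B,M) at d=30, Q=-98; branch lengths B→18, M→12; new cluster BM
  updated: d(BM,Q)=-9, d(BM,X)=28
step 2: merge (BM,Q) at d=-9, Q=-30; branch lengths BM→4, Q→-13; new cluster BMQ
  updated: d(BMQ,X)=24
step 3: merge (BMQ,X) at d=24; branch lengths BMQ→12, X→12; new cluster BMQX
final tree: (((B:18,M:12):4,Q:-13):12,X:12)
total length: 45

45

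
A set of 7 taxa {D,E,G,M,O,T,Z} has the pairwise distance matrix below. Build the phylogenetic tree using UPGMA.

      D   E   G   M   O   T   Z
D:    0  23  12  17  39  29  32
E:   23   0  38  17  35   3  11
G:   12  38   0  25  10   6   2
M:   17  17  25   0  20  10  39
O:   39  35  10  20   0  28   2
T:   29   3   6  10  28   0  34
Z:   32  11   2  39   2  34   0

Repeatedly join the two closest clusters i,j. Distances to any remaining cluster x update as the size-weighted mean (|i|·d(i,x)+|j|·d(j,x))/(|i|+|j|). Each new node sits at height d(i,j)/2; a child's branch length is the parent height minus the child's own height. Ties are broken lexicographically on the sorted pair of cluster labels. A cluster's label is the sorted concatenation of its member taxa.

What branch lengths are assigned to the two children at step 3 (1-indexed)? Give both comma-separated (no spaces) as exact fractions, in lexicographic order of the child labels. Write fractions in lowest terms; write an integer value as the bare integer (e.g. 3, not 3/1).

2,3

1. join G+Z (d=2) ⇒ GZ; edges |G|=1, |Z|=1
  updated: d(D,GZ)=22, d(E,GZ)=49/2, d(GZ,M)=32, d(GZ,O)=6, d(GZ,T)=20
2. join E+T (d=3) ⇒ ET; edges |E|=3/2, |T|=3/2
  updated: d(D,ET)=26, d(ET,GZ)=89/4, d(ET,M)=27/2, d(ET,O)=63/2
3. join GZ+O (d=6) ⇒ GOZ; edges |GZ|=2, |O|=3
  updated: d(D,GOZ)=83/3, d(ET,GOZ)=76/3, d(GOZ,M)=28
4. join ET+M (d=27/2) ⇒ EMT; edges |ET|=21/4, |M|=27/4
  updated: d(D,EMT)=23, d(EMT,GOZ)=236/9
5. join D+EMT (d=23) ⇒ DEMT; edges |D|=23/2, |EMT|=19/4
  updated: d(DEMT,GOZ)=319/12
6. join DEMT+GOZ (d=319/12) ⇒ DEGMOTZ; edges |DEMT|=43/24, |GOZ|=247/24
final tree: ((D:23/2,((E:3/2,T:3/2):21/4,M:27/4):19/4):43/24,((G:1,Z:1):2,O:3):247/24)
total length: 151/3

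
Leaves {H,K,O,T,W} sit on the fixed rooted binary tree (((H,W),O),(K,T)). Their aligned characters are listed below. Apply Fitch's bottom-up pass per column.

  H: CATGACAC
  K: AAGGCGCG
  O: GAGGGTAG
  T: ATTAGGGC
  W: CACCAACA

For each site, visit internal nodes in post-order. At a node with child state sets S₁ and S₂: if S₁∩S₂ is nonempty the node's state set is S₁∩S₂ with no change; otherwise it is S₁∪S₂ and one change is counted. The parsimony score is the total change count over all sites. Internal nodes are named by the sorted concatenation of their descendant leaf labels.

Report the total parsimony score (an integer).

19

HW@0: {C} ∩ {C} = {C} (intersection, +0)
HOW@0: {C} ∪ {G} = {C,G} (union, +1)
KT@0: {A} ∩ {A} = {A} (intersection, +0)
HKOTW@0: {C,G} ∪ {A} = {A,C,G} (union, +1)
HW@1: {A} ∩ {A} = {A} (intersection, +0)
HOW@1: {A} ∩ {A} = {A} (intersection, +0)
KT@1: {A} ∪ {T} = {A,T} (union, +1)
HKOTW@1: {A} ∩ {A,T} = {A} (intersection, +0)
HW@2: {T} ∪ {C} = {C,T} (union, +1)
HOW@2: {C,T} ∪ {G} = {C,G,T} (union, +1)
KT@2: {G} ∪ {T} = {G,T} (union, +1)
HKOTW@2: {C,G,T} ∩ {G,T} = {G,T} (intersection, +0)
HW@3: {G} ∪ {C} = {C,G} (union, +1)
HOW@3: {C,G} ∩ {G} = {G} (intersection, +0)
KT@3: {G} ∪ {A} = {A,G} (union, +1)
HKOTW@3: {G} ∩ {A,G} = {G} (intersection, +0)
HW@4: {A} ∩ {A} = {A} (intersection, +0)
HOW@4: {A} ∪ {G} = {A,G} (union, +1)
KT@4: {C} ∪ {G} = {C,G} (union, +1)
HKOTW@4: {A,G} ∩ {C,G} = {G} (intersection, +0)
HW@5: {C} ∪ {A} = {A,C} (union, +1)
HOW@5: {A,C} ∪ {T} = {A,C,T} (union, +1)
KT@5: {G} ∩ {G} = {G} (intersection, +0)
HKOTW@5: {A,C,T} ∪ {G} = {A,C,G,T} (union, +1)
HW@6: {A} ∪ {C} = {A,C} (union, +1)
HOW@6: {A,C} ∩ {A} = {A} (intersection, +0)
KT@6: {C} ∪ {G} = {C,G} (union, +1)
HKOTW@6: {A} ∪ {C,G} = {A,C,G} (union, +1)
HW@7: {C} ∪ {A} = {A,C} (union, +1)
HOW@7: {A,C} ∪ {G} = {A,C,G} (union, +1)
KT@7: {G} ∪ {C} = {C,G} (union, +1)
HKOTW@7: {A,C,G} ∩ {C,G} = {C,G} (intersection, +0)
per-site changes: [2, 1, 3, 2, 2, 3, 3, 3]; total = 19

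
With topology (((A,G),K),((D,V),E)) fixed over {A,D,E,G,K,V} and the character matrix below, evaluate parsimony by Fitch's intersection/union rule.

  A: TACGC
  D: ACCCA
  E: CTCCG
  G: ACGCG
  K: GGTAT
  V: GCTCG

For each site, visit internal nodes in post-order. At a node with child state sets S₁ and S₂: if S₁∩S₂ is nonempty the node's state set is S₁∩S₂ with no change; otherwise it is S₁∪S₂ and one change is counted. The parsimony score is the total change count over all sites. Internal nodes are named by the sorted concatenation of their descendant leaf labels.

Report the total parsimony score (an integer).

AG@0: {T} ∪ {A} = {A,T} (union, +1)
AGK@0: {A,T} ∪ {G} = {A,G,T} (union, +1)
DV@0: {A} ∪ {G} = {A,G} (union, +1)
DEV@0: {A,G} ∪ {C} = {A,C,G} (union, +1)
ADEGKV@0: {A,G,T} ∩ {A,C,G} = {A,G} (intersection, +0)
AG@1: {A} ∪ {C} = {A,C} (union, +1)
AGK@1: {A,C} ∪ {G} = {A,C,G} (union, +1)
DV@1: {C} ∩ {C} = {C} (intersection, +0)
DEV@1: {C} ∪ {T} = {C,T} (union, +1)
ADEGKV@1: {A,C,G} ∩ {C,T} = {C} (intersection, +0)
AG@2: {C} ∪ {G} = {C,G} (union, +1)
AGK@2: {C,G} ∪ {T} = {C,G,T} (union, +1)
DV@2: {C} ∪ {T} = {C,T} (union, +1)
DEV@2: {C,T} ∩ {C} = {C} (intersection, +0)
ADEGKV@2: {C,G,T} ∩ {C} = {C} (intersection, +0)
AG@3: {G} ∪ {C} = {C,G} (union, +1)
AGK@3: {C,G} ∪ {A} = {A,C,G} (union, +1)
DV@3: {C} ∩ {C} = {C} (intersection, +0)
DEV@3: {C} ∩ {C} = {C} (intersection, +0)
ADEGKV@3: {A,C,G} ∩ {C} = {C} (intersection, +0)
AG@4: {C} ∪ {G} = {C,G} (union, +1)
AGK@4: {C,G} ∪ {T} = {C,G,T} (union, +1)
DV@4: {A} ∪ {G} = {A,G} (union, +1)
DEV@4: {A,G} ∩ {G} = {G} (intersection, +0)
ADEGKV@4: {C,G,T} ∩ {G} = {G} (intersection, +0)
per-site changes: [4, 3, 3, 2, 3]; total = 15

15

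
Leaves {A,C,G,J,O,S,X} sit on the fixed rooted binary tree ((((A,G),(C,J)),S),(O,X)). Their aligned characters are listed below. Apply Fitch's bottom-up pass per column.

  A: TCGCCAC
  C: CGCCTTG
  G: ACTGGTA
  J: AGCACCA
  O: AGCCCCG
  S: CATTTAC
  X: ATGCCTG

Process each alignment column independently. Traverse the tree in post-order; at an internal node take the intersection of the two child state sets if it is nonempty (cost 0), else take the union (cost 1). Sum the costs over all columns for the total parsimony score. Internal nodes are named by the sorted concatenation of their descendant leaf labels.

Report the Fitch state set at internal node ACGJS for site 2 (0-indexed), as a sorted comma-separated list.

[col 0] AG: children A:{T}, G:{A} ∪→ {A,T}; cost 1
[col 0] CJ: children C:{C}, J:{A} ∪→ {A,C}; cost 1
[col 0] ACGJ: children AG:{A,T}, CJ:{A,C} ∩→ {A}; cost 0
[col 0] ACGJS: children ACGJ:{A}, S:{C} ∪→ {A,C}; cost 1
[col 0] OX: children O:{A}, X:{A} ∩→ {A}; cost 0
[col 0] ACGJOSX: children ACGJS:{A,C}, OX:{A} ∩→ {A}; cost 0
[col 1] AG: children A:{C}, G:{C} ∩→ {C}; cost 0
[col 1] CJ: children C:{G}, J:{G} ∩→ {G}; cost 0
[col 1] ACGJ: children AG:{C}, CJ:{G} ∪→ {C,G}; cost 1
[col 1] ACGJS: children ACGJ:{C,G}, S:{A} ∪→ {A,C,G}; cost 1
[col 1] OX: children O:{G}, X:{T} ∪→ {G,T}; cost 1
[col 1] ACGJOSX: children ACGJS:{A,C,G}, OX:{G,T} ∩→ {G}; cost 0
[col 2] AG: children A:{G}, G:{T} ∪→ {G,T}; cost 1
[col 2] CJ: children C:{C}, J:{C} ∩→ {C}; cost 0
[col 2] ACGJ: children AG:{G,T}, CJ:{C} ∪→ {C,G,T}; cost 1
[col 2] ACGJS: children ACGJ:{C,G,T}, S:{T} ∩→ {T}; cost 0
[col 2] OX: children O:{C}, X:{G} ∪→ {C,G}; cost 1
[col 2] ACGJOSX: children ACGJS:{T}, OX:{C,G} ∪→ {C,G,T}; cost 1
[col 3] AG: children A:{C}, G:{G} ∪→ {C,G}; cost 1
[col 3] CJ: children C:{C}, J:{A} ∪→ {A,C}; cost 1
[col 3] ACGJ: children AG:{C,G}, CJ:{A,C} ∩→ {C}; cost 0
[col 3] ACGJS: children ACGJ:{C}, S:{T} ∪→ {C,T}; cost 1
[col 3] OX: children O:{C}, X:{C} ∩→ {C}; cost 0
[col 3] ACGJOSX: children ACGJS:{C,T}, OX:{C} ∩→ {C}; cost 0
[col 4] AG: children A:{C}, G:{G} ∪→ {C,G}; cost 1
[col 4] CJ: children C:{T}, J:{C} ∪→ {C,T}; cost 1
[col 4] ACGJ: children AG:{C,G}, CJ:{C,T} ∩→ {C}; cost 0
[col 4] ACGJS: children ACGJ:{C}, S:{T} ∪→ {C,T}; cost 1
[col 4] OX: children O:{C}, X:{C} ∩→ {C}; cost 0
[col 4] ACGJOSX: children ACGJS:{C,T}, OX:{C} ∩→ {C}; cost 0
[col 5] AG: children A:{A}, G:{T} ∪→ {A,T}; cost 1
[col 5] CJ: children C:{T}, J:{C} ∪→ {C,T}; cost 1
[col 5] ACGJ: children AG:{A,T}, CJ:{C,T} ∩→ {T}; cost 0
[col 5] ACGJS: children ACGJ:{T}, S:{A} ∪→ {A,T}; cost 1
[col 5] OX: children O:{C}, X:{T} ∪→ {C,T}; cost 1
[col 5] ACGJOSX: children ACGJS:{A,T}, OX:{C,T} ∩→ {T}; cost 0
[col 6] AG: children A:{C}, G:{A} ∪→ {A,C}; cost 1
[col 6] CJ: children C:{G}, J:{A} ∪→ {A,G}; cost 1
[col 6] ACGJ: children AG:{A,C}, CJ:{A,G} ∩→ {A}; cost 0
[col 6] ACGJS: children ACGJ:{A}, S:{C} ∪→ {A,C}; cost 1
[col 6] OX: children O:{G}, X:{G} ∩→ {G}; cost 0
[col 6] ACGJOSX: children ACGJS:{A,C}, OX:{G} ∪→ {A,C,G}; cost 1
per-site changes: [3, 3, 4, 3, 3, 4, 4]; total = 24

T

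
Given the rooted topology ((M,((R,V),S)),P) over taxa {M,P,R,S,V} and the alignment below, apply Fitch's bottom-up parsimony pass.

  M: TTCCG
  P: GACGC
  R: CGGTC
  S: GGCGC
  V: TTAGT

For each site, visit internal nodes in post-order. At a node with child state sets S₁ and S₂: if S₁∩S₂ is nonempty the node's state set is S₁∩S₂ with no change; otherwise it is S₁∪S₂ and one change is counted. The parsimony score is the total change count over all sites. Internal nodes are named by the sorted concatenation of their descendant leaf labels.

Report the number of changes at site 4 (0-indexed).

2

site 0, node RV: R={C} ∪ V={T} → {C,T} (+1)
site 0, node RSV: RV={C,T} ∪ S={G} → {C,G,T} (+1)
site 0, node MRSV: M={T} ∩ RSV={C,G,T} → {T} (+0)
site 0, node MPRSV: MRSV={T} ∪ P={G} → {G,T} (+1)
site 1, node RV: R={G} ∪ V={T} → {G,T} (+1)
site 1, node RSV: RV={G,T} ∩ S={G} → {G} (+0)
site 1, node MRSV: M={T} ∪ RSV={G} → {G,T} (+1)
site 1, node MPRSV: MRSV={G,T} ∪ P={A} → {A,G,T} (+1)
site 2, node RV: R={G} ∪ V={A} → {A,G} (+1)
site 2, node RSV: RV={A,G} ∪ S={C} → {A,C,G} (+1)
site 2, node MRSV: M={C} ∩ RSV={A,C,G} → {C} (+0)
site 2, node MPRSV: MRSV={C} ∩ P={C} → {C} (+0)
site 3, node RV: R={T} ∪ V={G} → {G,T} (+1)
site 3, node RSV: RV={G,T} ∩ S={G} → {G} (+0)
site 3, node MRSV: M={C} ∪ RSV={G} → {C,G} (+1)
site 3, node MPRSV: MRSV={C,G} ∩ P={G} → {G} (+0)
site 4, node RV: R={C} ∪ V={T} → {C,T} (+1)
site 4, node RSV: RV={C,T} ∩ S={C} → {C} (+0)
site 4, node MRSV: M={G} ∪ RSV={C} → {C,G} (+1)
site 4, node MPRSV: MRSV={C,G} ∩ P={C} → {C} (+0)
per-site changes: [3, 3, 2, 2, 2]; total = 12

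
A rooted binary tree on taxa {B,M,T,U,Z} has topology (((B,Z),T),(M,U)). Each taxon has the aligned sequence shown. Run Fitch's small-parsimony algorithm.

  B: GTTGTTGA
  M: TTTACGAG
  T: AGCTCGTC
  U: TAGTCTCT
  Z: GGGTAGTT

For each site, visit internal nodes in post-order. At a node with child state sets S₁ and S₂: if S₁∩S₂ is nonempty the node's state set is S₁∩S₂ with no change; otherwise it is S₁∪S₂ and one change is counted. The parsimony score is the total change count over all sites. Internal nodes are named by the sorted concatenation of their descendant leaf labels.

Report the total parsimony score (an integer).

20

BZ@0: {G} ∩ {G} = {G} (intersection, +0)
BTZ@0: {G} ∪ {A} = {A,G} (union, +1)
MU@0: {T} ∩ {T} = {T} (intersection, +0)
BMTUZ@0: {A,G} ∪ {T} = {A,G,T} (union, +1)
BZ@1: {T} ∪ {G} = {G,T} (union, +1)
BTZ@1: {G,T} ∩ {G} = {G} (intersection, +0)
MU@1: {T} ∪ {A} = {A,T} (union, +1)
BMTUZ@1: {G} ∪ {A,T} = {A,G,T} (union, +1)
BZ@2: {T} ∪ {G} = {G,T} (union, +1)
BTZ@2: {G,T} ∪ {C} = {C,G,T} (union, +1)
MU@2: {T} ∪ {G} = {G,T} (union, +1)
BMTUZ@2: {C,G,T} ∩ {G,T} = {G,T} (intersection, +0)
BZ@3: {G} ∪ {T} = {G,T} (union, +1)
BTZ@3: {G,T} ∩ {T} = {T} (intersection, +0)
MU@3: {A} ∪ {T} = {A,T} (union, +1)
BMTUZ@3: {T} ∩ {A,T} = {T} (intersection, +0)
BZ@4: {T} ∪ {A} = {A,T} (union, +1)
BTZ@4: {A,T} ∪ {C} = {A,C,T} (union, +1)
MU@4: {C} ∩ {C} = {C} (intersection, +0)
BMTUZ@4: {A,C,T} ∩ {C} = {C} (intersection, +0)
BZ@5: {T} ∪ {G} = {G,T} (union, +1)
BTZ@5: {G,T} ∩ {G} = {G} (intersection, +0)
MU@5: {G} ∪ {T} = {G,T} (union, +1)
BMTUZ@5: {G} ∩ {G,T} = {G} (intersection, +0)
BZ@6: {G} ∪ {T} = {G,T} (union, +1)
BTZ@6: {G,T} ∩ {T} = {T} (intersection, +0)
MU@6: {A} ∪ {C} = {A,C} (union, +1)
BMTUZ@6: {T} ∪ {A,C} = {A,C,T} (union, +1)
BZ@7: {A} ∪ {T} = {A,T} (union, +1)
BTZ@7: {A,T} ∪ {C} = {A,C,T} (union, +1)
MU@7: {G} ∪ {T} = {G,T} (union, +1)
BMTUZ@7: {A,C,T} ∩ {G,T} = {T} (intersection, +0)
per-site changes: [2, 3, 3, 2, 2, 2, 3, 3]; total = 20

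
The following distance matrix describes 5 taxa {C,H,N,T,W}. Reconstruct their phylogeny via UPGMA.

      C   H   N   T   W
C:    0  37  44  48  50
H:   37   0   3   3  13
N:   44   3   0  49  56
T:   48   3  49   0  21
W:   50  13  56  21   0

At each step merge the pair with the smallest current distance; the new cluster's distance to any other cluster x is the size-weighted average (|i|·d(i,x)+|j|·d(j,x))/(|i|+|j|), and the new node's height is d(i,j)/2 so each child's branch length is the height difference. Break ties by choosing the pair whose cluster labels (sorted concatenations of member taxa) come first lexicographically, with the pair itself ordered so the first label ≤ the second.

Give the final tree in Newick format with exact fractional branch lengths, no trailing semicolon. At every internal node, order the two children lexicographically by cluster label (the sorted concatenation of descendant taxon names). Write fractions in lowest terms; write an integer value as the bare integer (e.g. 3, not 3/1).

(C:179/8,((H:3/2,N:3/2):109/8,(T:21/2,W:21/2):37/8):29/4)

step 1: merge (H,N) at d=3; branch lengths H→3/2, N→3/2; new cluster HN
  updated: d(C,HN)=81/2, d(HN,T)=26, d(HN,W)=69/2
step 2: merge (T,W) at d=21; branch lengths T→21/2, W→21/2; new cluster TW
  updated: d(C,TW)=49, d(HN,TW)=121/4
step 3: merge (HN,TW) at d=121/4; branch lengths HN→109/8, TW→37/8; new cluster HNTW
  updated: d(C,HNTW)=179/4
step 4: merge (C,HNTW) at d=179/4; branch lengths C→179/8, HNTW→29/4; new cluster CHNTW
final tree: (C:179/8,((H:3/2,N:3/2):109/8,(T:21/2,W:21/2):37/8):29/4)
total length: 575/8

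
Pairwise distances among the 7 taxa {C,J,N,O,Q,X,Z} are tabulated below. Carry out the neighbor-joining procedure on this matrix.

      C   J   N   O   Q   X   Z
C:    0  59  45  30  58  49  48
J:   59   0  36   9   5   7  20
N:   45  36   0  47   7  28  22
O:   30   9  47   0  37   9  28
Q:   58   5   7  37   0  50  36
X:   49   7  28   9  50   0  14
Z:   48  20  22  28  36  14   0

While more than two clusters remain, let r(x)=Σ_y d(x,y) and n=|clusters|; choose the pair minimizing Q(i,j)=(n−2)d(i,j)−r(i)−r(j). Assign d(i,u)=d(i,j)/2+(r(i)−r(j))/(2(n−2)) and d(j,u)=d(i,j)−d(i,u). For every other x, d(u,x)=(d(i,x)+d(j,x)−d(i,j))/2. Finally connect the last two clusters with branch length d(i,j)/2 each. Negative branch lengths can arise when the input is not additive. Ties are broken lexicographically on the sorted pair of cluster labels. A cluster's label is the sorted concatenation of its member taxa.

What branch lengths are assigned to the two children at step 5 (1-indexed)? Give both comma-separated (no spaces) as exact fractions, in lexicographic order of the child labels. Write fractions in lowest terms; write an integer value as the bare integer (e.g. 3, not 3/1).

67/32,155/32

1. join N+Q (d=7, Q=-343) ⇒ NQ; edges |N|=27/10, |Q|=43/10
  updated: d(C,NQ)=48, d(J,NQ)=17, d(NQ,O)=77/2, d(NQ,X)=71/2, d(NQ,Z)=51/2
2. join C+O (d=30, Q=-457/2) ⇒ CO; edges |C|=479/16, |O|=1/16
  updated: d(CO,J)=19, d(CO,NQ)=113/4, d(CO,X)=14, d(CO,Z)=23
3. join J+NQ (d=17, Q=-473/4) ⇒ JNQ; edges |J|=31/24, |NQ|=377/24
  updated: d(CO,JNQ)=121/8, d(JNQ,X)=51/4, d(JNQ,Z)=57/4
4. join CO+X (d=14, Q=-519/8) ⇒ COX; edges |CO|=315/32, |X|=133/32
  updated: d(COX,JNQ)=111/16, d(COX,Z)=23/2
5. join COX+JNQ (d=111/16, Q=-523/16) ⇒ CJNOQX; edges |COX|=67/32, |JNQ|=155/32
  updated: d(CJNOQX,Z)=301/32
6. join CJNOQX+Z (d=301/32) ⇒ CJNOQXZ; edges |CJNOQX|=301/64, |Z|=301/64
final tree: ((((C:479/16,O:1/16):315/32,X:133/32):67/32,(J:31/24,(N:27/10,Q:43/10):377/24):155/32):301/64,Z:301/64)
total length: 2699/32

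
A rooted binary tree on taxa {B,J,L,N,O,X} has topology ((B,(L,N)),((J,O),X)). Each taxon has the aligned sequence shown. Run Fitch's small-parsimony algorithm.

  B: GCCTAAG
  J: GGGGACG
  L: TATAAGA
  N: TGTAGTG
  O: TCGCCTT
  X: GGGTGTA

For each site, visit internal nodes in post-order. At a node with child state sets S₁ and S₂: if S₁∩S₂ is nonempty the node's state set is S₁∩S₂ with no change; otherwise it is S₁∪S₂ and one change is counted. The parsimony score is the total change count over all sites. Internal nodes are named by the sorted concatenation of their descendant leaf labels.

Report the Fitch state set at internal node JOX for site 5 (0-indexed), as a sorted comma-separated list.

T

LN@0: {T} ∩ {T} = {T} (intersection, +0)
BLN@0: {G} ∪ {T} = {G,T} (union, +1)
JO@0: {G} ∪ {T} = {G,T} (union, +1)
JOX@0: {G,T} ∩ {G} = {G} (intersection, +0)
BJLNOX@0: {G,T} ∩ {G} = {G} (intersection, +0)
LN@1: {A} ∪ {G} = {A,G} (union, +1)
BLN@1: {C} ∪ {A,G} = {A,C,G} (union, +1)
JO@1: {G} ∪ {C} = {C,G} (union, +1)
JOX@1: {C,G} ∩ {G} = {G} (intersection, +0)
BJLNOX@1: {A,C,G} ∩ {G} = {G} (intersection, +0)
LN@2: {T} ∩ {T} = {T} (intersection, +0)
BLN@2: {C} ∪ {T} = {C,T} (union, +1)
JO@2: {G} ∩ {G} = {G} (intersection, +0)
JOX@2: {G} ∩ {G} = {G} (intersection, +0)
BJLNOX@2: {C,T} ∪ {G} = {C,G,T} (union, +1)
LN@3: {A} ∩ {A} = {A} (intersection, +0)
BLN@3: {T} ∪ {A} = {A,T} (union, +1)
JO@3: {G} ∪ {C} = {C,G} (union, +1)
JOX@3: {C,G} ∪ {T} = {C,G,T} (union, +1)
BJLNOX@3: {A,T} ∩ {C,G,T} = {T} (intersection, +0)
LN@4: {A} ∪ {G} = {A,G} (union, +1)
BLN@4: {A} ∩ {A,G} = {A} (intersection, +0)
JO@4: {A} ∪ {C} = {A,C} (union, +1)
JOX@4: {A,C} ∪ {G} = {A,C,G} (union, +1)
BJLNOX@4: {A} ∩ {A,C,G} = {A} (intersection, +0)
LN@5: {G} ∪ {T} = {G,T} (union, +1)
BLN@5: {A} ∪ {G,T} = {A,G,T} (union, +1)
JO@5: {C} ∪ {T} = {C,T} (union, +1)
JOX@5: {C,T} ∩ {T} = {T} (intersection, +0)
BJLNOX@5: {A,G,T} ∩ {T} = {T} (intersection, +0)
LN@6: {A} ∪ {G} = {A,G} (union, +1)
BLN@6: {G} ∩ {A,G} = {G} (intersection, +0)
JO@6: {G} ∪ {T} = {G,T} (union, +1)
JOX@6: {G,T} ∪ {A} = {A,G,T} (union, +1)
BJLNOX@6: {G} ∩ {A,G,T} = {G} (intersection, +0)
per-site changes: [2, 3, 2, 3, 3, 3, 3]; total = 19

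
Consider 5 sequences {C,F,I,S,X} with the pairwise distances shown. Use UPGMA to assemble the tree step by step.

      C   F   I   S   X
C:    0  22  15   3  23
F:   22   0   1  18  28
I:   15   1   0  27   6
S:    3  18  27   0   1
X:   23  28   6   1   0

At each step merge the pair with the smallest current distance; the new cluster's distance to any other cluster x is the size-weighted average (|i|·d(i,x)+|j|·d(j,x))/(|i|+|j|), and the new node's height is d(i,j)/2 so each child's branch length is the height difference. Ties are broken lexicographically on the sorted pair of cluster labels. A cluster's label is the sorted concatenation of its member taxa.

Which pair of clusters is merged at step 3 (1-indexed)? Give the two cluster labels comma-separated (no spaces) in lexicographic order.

iteration 1: select F,I (d=1); attach at lengths (1/2, 1/2); label the merged cluster FI
  updated: d(C,FI)=37/2, d(FI,S)=45/2, d(FI,X)=17
iteration 2: select S,X (d=1); attach at lengths (1/2, 1/2); label the merged cluster SX
  updated: d(C,SX)=13, d(FI,SX)=79/4
iteration 3: select C,SX (d=13); attach at lengths (13/2, 6); label the merged cluster CSX
  updated: d(CSX,FI)=58/3
iteration 4: select CSX,FI (d=58/3); attach at lengths (19/6, 55/6); label the merged cluster CFISX
final tree: ((C:13/2,(S:1/2,X:1/2):6):19/6,(F:1/2,I:1/2):55/6)
total length: 161/6

C,SX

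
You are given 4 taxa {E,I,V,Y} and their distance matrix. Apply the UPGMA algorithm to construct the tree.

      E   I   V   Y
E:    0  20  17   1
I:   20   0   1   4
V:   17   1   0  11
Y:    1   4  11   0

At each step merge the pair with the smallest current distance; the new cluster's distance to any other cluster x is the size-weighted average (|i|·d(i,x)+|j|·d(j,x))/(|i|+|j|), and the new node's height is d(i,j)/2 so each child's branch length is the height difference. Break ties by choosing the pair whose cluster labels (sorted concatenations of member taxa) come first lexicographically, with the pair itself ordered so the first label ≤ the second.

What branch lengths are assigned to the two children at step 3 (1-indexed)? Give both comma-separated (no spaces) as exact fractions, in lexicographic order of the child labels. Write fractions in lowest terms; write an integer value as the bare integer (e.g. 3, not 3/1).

6,6

iteration 1: select E,Y (d=1); attach at lengths (1/2, 1/2); label the merged cluster EY
  updated: d(EY,I)=12, d(EY,V)=14
iteration 2: select I,V (d=1); attach at lengths (1/2, 1/2); label the merged cluster IV
  updated: d(EY,IV)=13
iteration 3: select EY,IV (d=13); attach at lengths (6, 6); label the merged cluster EIVY
final tree: ((E:1/2,Y:1/2):6,(I:1/2,V:1/2):6)
total length: 14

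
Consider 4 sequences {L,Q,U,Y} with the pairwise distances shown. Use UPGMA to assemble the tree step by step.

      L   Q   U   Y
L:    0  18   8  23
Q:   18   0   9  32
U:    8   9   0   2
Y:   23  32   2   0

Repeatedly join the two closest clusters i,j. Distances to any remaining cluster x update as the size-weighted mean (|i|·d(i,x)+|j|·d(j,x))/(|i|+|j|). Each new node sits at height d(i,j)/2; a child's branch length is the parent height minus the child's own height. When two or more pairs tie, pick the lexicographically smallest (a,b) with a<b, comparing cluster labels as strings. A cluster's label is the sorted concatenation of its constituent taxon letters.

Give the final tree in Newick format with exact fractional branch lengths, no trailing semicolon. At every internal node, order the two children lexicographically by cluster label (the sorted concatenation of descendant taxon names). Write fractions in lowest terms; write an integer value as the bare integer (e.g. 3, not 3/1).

((L:31/4,(U:1,Y:1):27/4):25/12,Q:59/6)

step 1: merge (U,Y) at d=2; branch lengths U→1, Y→1; new cluster UY
  updated: d(L,UY)=31/2, d(Q,UY)=41/2
step 2: merge (L,UY) at d=31/2; branch lengths L→31/4, UY→27/4; new cluster LUY
  updated: d(LUY,Q)=59/3
step 3: merge (LUY,Q) at d=59/3; branch lengths LUY→25/12, Q→59/6; new cluster LQUY
final tree: ((L:31/4,(U:1,Y:1):27/4):25/12,Q:59/6)
total length: 341/12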